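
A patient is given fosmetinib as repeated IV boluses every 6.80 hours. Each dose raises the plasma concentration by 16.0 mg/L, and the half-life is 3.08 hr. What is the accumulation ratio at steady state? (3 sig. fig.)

k = ln 2 / 3.08 = 0.2250 hr⁻¹
Fraction remaining after one interval: e^(−kτ) = e^(−0.2250 × 6.80) = 0.2165
R = 1 / (1 − 0.2165) = 1 / 0.7835 ≈ 1.28

1.28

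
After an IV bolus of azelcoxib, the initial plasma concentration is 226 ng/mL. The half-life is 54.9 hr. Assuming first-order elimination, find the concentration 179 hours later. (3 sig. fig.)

k = ln 2 / 54.9 = 0.01263 hr⁻¹
179 hr is 3.260 half-lives, so C = 226 × (1/2)^3.260 = 226 × 0.1044 ≈ 23.6 ng/mL

23.6 ng/mL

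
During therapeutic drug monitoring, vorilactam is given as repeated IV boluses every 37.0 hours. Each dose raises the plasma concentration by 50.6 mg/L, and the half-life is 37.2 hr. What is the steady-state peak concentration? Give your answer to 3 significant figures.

k = ln 2 / 37.2 = 0.01863 hr⁻¹
Fraction remaining after one interval: e^(−kτ) = e^(−0.01863 × 37.0) = 0.5019
R = 1 / (1 − 0.5019) = 2.007
Css,max = 50.6 × 2.007 ≈ 102 mg/L

102 mg/L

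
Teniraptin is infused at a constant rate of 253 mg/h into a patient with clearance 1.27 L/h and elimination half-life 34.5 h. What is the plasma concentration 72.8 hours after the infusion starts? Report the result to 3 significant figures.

Css = rate / CL = 253 / 1.27 = 199.2 µg/mL
k = ln 2 / 34.5 = 0.02009 h⁻¹
C(t) = Css (1 − e^(−kt)) = 199.2 × (1 − e^(−1.463)) = 199.2 × 0.7684 ≈ 153 µg/mL

153 µg/mL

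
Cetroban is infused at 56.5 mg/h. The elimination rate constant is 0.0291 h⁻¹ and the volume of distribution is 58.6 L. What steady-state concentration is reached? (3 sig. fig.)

33.1 µg/mL

CL = k · V = 0.0291 × 58.6 = 1.705 L/h
Css = rate / CL = 56.5 / 1.705 ≈ 33.1 µg/mL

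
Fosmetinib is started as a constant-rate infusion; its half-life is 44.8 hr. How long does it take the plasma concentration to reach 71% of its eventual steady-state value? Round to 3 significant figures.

80.0 hours

k = ln 2 / 44.8 = 0.01547 hr⁻¹
f = 1 − e^(−kt)  ⇒  t = −ln(1 − f) / k
t = −ln(1 − 0.71) / 0.01547 = 1.238 / 0.01547 ≈ 80.0 hours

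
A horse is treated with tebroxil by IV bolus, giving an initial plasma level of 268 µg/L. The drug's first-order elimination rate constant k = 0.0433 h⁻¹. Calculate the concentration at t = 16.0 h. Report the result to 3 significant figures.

C(t) = C₀ e^(−kt) = 268 × e^(−0.04330 × 16.0) = 268 × e^(−0.6928) = 268 × 0.5002 ≈ 134 µg/L

134 µg/L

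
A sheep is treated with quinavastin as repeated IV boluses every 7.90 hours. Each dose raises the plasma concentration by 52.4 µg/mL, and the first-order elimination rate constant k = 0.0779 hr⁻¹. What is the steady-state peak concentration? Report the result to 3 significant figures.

114 µg/mL

Fraction remaining after one interval: e^(−kτ) = e^(−0.07790 × 7.90) = 0.5404
R = 1 / (1 − 0.5404) = 2.176
Css,max = 52.4 × 2.176 ≈ 114 µg/mL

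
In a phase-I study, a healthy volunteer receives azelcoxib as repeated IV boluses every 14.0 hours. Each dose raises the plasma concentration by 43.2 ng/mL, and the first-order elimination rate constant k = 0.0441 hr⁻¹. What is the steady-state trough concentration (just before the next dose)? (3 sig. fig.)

Fraction remaining after one interval: e^(−kτ) = e^(−0.04410 × 14.0) = 0.5393
R = 1 / (1 − 0.5393) = 2.171
Css,max = 43.2 × 2.171 = 93.78 ng/mL
Css,min = Css,max × e^(−kτ) = 93.78 × 0.5393 ≈ 50.6 ng/mL

50.6 ng/mL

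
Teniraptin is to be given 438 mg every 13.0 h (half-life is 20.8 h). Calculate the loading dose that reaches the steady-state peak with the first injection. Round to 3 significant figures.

k = ln 2 / 20.8 = 0.03332 h⁻¹
Accumulation ratio R = 1 / (1 − e^(−kτ)) = 1 / (1 − e^(−0.03332×13.0)) = 1 / (1 − 0.6484) = 2.844
Loading dose = maintenance dose × R = 438 × 2.844 ≈ 1250 mg

1250 mg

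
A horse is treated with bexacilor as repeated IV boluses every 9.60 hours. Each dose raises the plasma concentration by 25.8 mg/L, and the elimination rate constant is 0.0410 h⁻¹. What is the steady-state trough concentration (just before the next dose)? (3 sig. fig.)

Fraction remaining after one interval: e^(−kτ) = e^(−0.04100 × 9.60) = 0.6746
R = 1 / (1 − 0.6746) = 3.073
Css,max = 25.8 × 3.073 = 79.29 mg/L
Css,min = Css,max × e^(−kτ) = 79.29 × 0.6746 ≈ 53.5 mg/L

53.5 mg/L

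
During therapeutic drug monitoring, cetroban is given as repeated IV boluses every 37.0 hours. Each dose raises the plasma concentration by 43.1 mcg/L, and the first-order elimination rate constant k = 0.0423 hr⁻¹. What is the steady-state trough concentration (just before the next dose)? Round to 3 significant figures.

Fraction remaining after one interval: e^(−kτ) = e^(−0.04230 × 37.0) = 0.2091
R = 1 / (1 − 0.2091) = 1.264
Css,max = 43.1 × 1.264 = 54.49 mcg/L
Css,min = Css,max × e^(−kτ) = 54.49 × 0.2091 ≈ 11.4 mcg/L

11.4 mcg/L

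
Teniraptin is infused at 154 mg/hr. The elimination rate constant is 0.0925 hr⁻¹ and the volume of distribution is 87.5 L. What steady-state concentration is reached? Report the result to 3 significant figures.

CL = k · V = 0.0925 × 87.5 = 8.094 L/hr
Css = rate / CL = 154 / 8.094 ≈ 19.0 mg/L

19.0 mg/L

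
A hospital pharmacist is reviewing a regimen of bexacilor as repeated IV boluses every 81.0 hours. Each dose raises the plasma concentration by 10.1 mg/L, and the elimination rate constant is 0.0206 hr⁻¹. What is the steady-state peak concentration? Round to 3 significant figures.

Fraction remaining after one interval: e^(−kτ) = e^(−0.02060 × 81.0) = 0.1885
R = 1 / (1 − 0.1885) = 1.232
Css,max = 10.1 × 1.232 ≈ 12.4 mg/L

12.4 mg/L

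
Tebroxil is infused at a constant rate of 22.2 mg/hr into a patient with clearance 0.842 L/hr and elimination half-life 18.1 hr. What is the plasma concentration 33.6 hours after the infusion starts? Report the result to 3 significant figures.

Css = rate / CL = 22.2 / 0.842 = 26.37 mg/L
k = ln 2 / 18.1 = 0.03830 hr⁻¹
C(t) = Css (1 − e^(−kt)) = 26.37 × (1 − e^(−1.287)) = 26.37 × 0.7238 ≈ 19.1 mg/L

19.1 mg/L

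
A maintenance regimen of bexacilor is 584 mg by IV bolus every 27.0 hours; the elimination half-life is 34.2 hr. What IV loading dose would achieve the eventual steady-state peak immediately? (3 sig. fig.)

k = ln 2 / 34.2 = 0.02027 hr⁻¹
Accumulation ratio R = 1 / (1 − e^(−kτ)) = 1 / (1 − e^(−0.02027×27.0)) = 1 / (1 − 0.5786) = 2.373
Loading dose = maintenance dose × R = 584 × 2.373 ≈ 1390 mg

1390 mg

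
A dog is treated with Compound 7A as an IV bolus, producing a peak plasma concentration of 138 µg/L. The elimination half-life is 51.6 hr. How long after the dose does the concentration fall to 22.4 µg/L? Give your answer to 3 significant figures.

k = ln 2 / 51.6 = 0.01343 hr⁻¹
C(t) = C₀ e^(−kt)  ⇒  t = ln(C₀/C) / k
t = ln(138/22.4) / 0.01343 = 1.818 / 0.01343 ≈ 135 hours

135 hours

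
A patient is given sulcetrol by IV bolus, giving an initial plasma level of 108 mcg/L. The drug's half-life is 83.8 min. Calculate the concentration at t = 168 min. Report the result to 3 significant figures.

k = ln 2 / 83.8 = 0.008271 min⁻¹
168 min is 2.005 half-lives, so C = 108 × (1/2)^2.005 = 108 × 0.2492 ≈ 26.9 mcg/L

26.9 mcg/L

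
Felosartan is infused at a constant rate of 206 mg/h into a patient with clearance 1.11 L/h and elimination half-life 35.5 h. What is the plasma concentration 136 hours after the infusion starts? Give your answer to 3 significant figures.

Css = rate / CL = 206 / 1.11 = 185.6 mg/L
k = ln 2 / 35.5 = 0.01953 h⁻¹
C(t) = Css (1 − e^(−kt)) = 185.6 × (1 − e^(−2.655)) = 185.6 × 0.9297 ≈ 173 mg/L

173 mg/L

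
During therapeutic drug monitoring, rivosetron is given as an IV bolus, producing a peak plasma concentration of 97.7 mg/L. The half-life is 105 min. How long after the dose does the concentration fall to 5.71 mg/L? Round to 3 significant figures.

430 minutes

k = ln 2 / 105 = 0.006601 min⁻¹
C(t) = C₀ e^(−kt)  ⇒  t = ln(C₀/C) / k
t = ln(97.7/5.71) / 0.006601 = 2.840 / 0.006601 ≈ 430 minutes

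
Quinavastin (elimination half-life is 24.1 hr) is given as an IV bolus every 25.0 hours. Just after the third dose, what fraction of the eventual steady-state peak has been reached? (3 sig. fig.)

k = ln 2 / 24.1 = 0.02876 hr⁻¹
f_n = 1 − e^(−nkτ) = 1 − e^(−3 × 0.02876 × 25.0) = 1 − e^(−2.157) = 1 − 0.1157 ≈ 0.884

0.884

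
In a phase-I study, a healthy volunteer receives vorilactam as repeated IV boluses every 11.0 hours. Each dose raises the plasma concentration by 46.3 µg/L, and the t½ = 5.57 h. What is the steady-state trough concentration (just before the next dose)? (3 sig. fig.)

k = ln 2 / 5.57 = 0.1244 h⁻¹
Fraction remaining after one interval: e^(−kτ) = e^(−0.1244 × 11.0) = 0.2544
R = 1 / (1 − 0.2544) = 1.341
Css,max = 46.3 × 1.341 = 62.10 µg/L
Css,min = Css,max × e^(−kτ) = 62.10 × 0.2544 ≈ 15.8 µg/L

15.8 µg/L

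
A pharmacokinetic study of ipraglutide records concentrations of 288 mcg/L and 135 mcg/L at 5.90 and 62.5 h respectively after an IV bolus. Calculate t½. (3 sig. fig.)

51.8 hours

k = ln(C₁/C₂) / (t₂ − t₁) = ln(288/135) / (62.5 − 5.90)
  = 0.7577 / 56.60 = 0.01339 h⁻¹
t½ = ln 2 / k = ln 2 / 0.01339 ≈ 51.8 hours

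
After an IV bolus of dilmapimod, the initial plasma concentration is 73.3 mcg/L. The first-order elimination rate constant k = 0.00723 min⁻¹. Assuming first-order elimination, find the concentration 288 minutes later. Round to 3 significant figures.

9.14 mcg/L

C(t) = C₀ e^(−kt) = 73.3 × e^(−0.007230 × 288) = 73.3 × e^(−2.082) = 73.3 × 0.1247 ≈ 9.14 mcg/L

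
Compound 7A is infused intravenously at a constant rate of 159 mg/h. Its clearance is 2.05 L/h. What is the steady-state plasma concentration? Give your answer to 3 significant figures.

Css = infusion rate / CL = 159 / 2.05 ≈ 77.6 µg/mL

77.6 µg/mL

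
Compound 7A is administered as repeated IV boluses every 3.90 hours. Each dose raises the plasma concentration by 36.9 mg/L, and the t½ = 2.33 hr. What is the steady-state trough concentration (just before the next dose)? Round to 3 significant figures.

16.8 mg/L

k = ln 2 / 2.33 = 0.2975 hr⁻¹
Fraction remaining after one interval: e^(−kτ) = e^(−0.2975 × 3.90) = 0.3134
R = 1 / (1 − 0.3134) = 1.456
Css,max = 36.9 × 1.456 = 53.74 mg/L
Css,min = Css,max × e^(−kτ) = 53.74 × 0.3134 ≈ 16.8 mg/L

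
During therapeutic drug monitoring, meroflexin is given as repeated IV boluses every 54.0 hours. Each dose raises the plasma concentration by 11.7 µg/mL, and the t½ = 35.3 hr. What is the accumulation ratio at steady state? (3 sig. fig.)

k = ln 2 / 35.3 = 0.01964 hr⁻¹
Fraction remaining after one interval: e^(−kτ) = e^(−0.01964 × 54.0) = 0.3463
R = 1 / (1 − 0.3463) = 1 / 0.6537 ≈ 1.53

1.53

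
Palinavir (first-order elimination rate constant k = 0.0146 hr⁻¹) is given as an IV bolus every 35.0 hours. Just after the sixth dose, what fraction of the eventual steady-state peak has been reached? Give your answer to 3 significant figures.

0.953

f_n = 1 − e^(−nkτ) = 1 − e^(−6 × 0.01460 × 35.0) = 1 − e^(−3.066) = 1 − 0.04661 ≈ 0.953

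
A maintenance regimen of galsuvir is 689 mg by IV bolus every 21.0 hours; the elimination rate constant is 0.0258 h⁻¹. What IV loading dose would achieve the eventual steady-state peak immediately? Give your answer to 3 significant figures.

Accumulation ratio R = 1 / (1 − e^(−kτ)) = 1 / (1 − e^(−0.02580×21.0)) = 1 / (1 − 0.5817) = 2.391
Loading dose = maintenance dose × R = 689 × 2.391 ≈ 1650 mg

1650 mg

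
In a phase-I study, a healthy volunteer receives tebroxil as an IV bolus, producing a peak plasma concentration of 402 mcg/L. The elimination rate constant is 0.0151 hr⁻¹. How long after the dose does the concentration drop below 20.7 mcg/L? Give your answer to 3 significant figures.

196 hours

C(t) = C₀ e^(−kt)  ⇒  t = ln(C₀/C) / k
t = ln(402/20.7) / 0.01510 = 2.966 / 0.01510 ≈ 196 hours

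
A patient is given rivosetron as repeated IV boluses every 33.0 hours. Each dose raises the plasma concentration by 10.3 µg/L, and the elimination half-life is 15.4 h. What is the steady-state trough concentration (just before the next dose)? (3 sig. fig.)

3.01 µg/L

k = ln 2 / 15.4 = 0.04501 h⁻¹
Fraction remaining after one interval: e^(−kτ) = e^(−0.04501 × 33.0) = 0.2264
R = 1 / (1 − 0.2264) = 1.293
Css,max = 10.3 × 1.293 = 13.31 µg/L
Css,min = Css,max × e^(−kτ) = 13.31 × 0.2264 ≈ 3.01 µg/L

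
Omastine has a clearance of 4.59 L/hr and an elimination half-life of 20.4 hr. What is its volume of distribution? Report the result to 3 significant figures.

135 L

k = ln 2 / t½ = ln 2 / 20.4 = 0.03398 hr⁻¹
V = CL / k = 4.59 / 0.03398 ≈ 135 L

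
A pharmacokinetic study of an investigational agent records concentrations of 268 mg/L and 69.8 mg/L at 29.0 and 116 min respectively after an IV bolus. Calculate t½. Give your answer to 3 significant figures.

44.8 minutes

k = ln(C₁/C₂) / (t₂ − t₁) = ln(268/69.8) / (116 − 29.0)
  = 1.345 / 87.00 = 0.01546 min⁻¹
t½ = ln 2 / k = ln 2 / 0.01546 ≈ 44.8 minutes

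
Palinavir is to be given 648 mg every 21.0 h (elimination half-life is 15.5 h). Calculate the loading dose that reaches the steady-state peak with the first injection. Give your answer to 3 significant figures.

k = ln 2 / 15.5 = 0.04472 h⁻¹
Accumulation ratio R = 1 / (1 − e^(−kτ)) = 1 / (1 − e^(−0.04472×21.0)) = 1 / (1 − 0.3910) = 1.642
Loading dose = maintenance dose × R = 648 × 1.642 ≈ 1060 mg

1060 mg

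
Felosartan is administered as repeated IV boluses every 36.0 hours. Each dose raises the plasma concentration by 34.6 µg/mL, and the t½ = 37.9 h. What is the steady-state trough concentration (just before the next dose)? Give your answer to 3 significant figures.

37.1 µg/mL

k = ln 2 / 37.9 = 0.01829 h⁻¹
Fraction remaining after one interval: e^(−kτ) = e^(−0.01829 × 36.0) = 0.5177
R = 1 / (1 − 0.5177) = 2.073
Css,max = 34.6 × 2.073 = 71.74 µg/mL
Css,min = Css,max × e^(−kτ) = 71.74 × 0.5177 ≈ 37.1 µg/mL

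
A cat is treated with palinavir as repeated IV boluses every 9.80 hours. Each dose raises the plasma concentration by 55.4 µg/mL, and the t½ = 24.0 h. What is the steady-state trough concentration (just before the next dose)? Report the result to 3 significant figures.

k = ln 2 / 24.0 = 0.02888 h⁻¹
Fraction remaining after one interval: e^(−kτ) = e^(−0.02888 × 9.80) = 0.7535
R = 1 / (1 − 0.7535) = 4.057
Css,max = 55.4 × 4.057 = 224.7 µg/mL
Css,min = Css,max × e^(−kτ) = 224.7 × 0.7535 ≈ 169 µg/mL

169 µg/mL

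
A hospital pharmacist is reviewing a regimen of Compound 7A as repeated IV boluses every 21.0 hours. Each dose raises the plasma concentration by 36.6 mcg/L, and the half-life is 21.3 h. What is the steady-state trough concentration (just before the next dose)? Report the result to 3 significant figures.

37.3 mcg/L

k = ln 2 / 21.3 = 0.03254 h⁻¹
Fraction remaining after one interval: e^(−kτ) = e^(−0.03254 × 21.0) = 0.5049
R = 1 / (1 − 0.5049) = 2.020
Css,max = 36.6 × 2.020 = 73.93 mcg/L
Css,min = Css,max × e^(−kτ) = 73.93 × 0.5049 ≈ 37.3 mcg/L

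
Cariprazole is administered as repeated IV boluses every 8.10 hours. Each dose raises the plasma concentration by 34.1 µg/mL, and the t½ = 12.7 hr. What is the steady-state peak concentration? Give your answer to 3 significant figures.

k = ln 2 / 12.7 = 0.05458 hr⁻¹
Fraction remaining after one interval: e^(−kτ) = e^(−0.05458 × 8.10) = 0.6427
R = 1 / (1 − 0.6427) = 2.799
Css,max = 34.1 × 2.799 ≈ 95.4 µg/mL

95.4 µg/mL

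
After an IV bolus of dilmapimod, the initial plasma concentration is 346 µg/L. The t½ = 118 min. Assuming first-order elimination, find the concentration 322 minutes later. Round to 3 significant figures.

k = ln 2 / 118 = 0.005874 min⁻¹
C(t) = C₀ e^(−kt) = 346 × e^(−0.005874 × 322) = 346 × e^(−1.891) = 346 × 0.1508 ≈ 52.2 µg/L

52.2 µg/L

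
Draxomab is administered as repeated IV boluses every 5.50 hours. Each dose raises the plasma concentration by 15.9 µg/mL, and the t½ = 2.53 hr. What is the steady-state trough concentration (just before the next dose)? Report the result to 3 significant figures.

k = ln 2 / 2.53 = 0.2740 hr⁻¹
Fraction remaining after one interval: e^(−kτ) = e^(−0.2740 × 5.50) = 0.2216
R = 1 / (1 − 0.2216) = 1.285
Css,max = 15.9 × 1.285 = 20.43 µg/mL
Css,min = Css,max × e^(−kτ) = 20.43 × 0.2216 ≈ 4.53 µg/mL

4.53 µg/mL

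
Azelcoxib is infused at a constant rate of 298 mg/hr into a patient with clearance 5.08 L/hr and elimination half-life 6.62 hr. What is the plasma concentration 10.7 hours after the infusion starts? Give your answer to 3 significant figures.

39.5 µg/mL

Css = rate / CL = 298 / 5.08 = 58.66 µg/mL
k = ln 2 / 6.62 = 0.1047 hr⁻¹
C(t) = Css (1 − e^(−kt)) = 58.66 × (1 − e^(−1.120)) = 58.66 × 0.6738 ≈ 39.5 µg/mL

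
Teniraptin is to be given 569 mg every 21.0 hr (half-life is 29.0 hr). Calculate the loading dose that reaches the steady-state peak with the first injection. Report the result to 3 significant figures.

k = ln 2 / 29.0 = 0.02390 hr⁻¹
Accumulation ratio R = 1 / (1 − e^(−kτ)) = 1 / (1 − e^(−0.02390×21.0)) = 1 / (1 − 0.6054) = 2.534
Loading dose = maintenance dose × R = 569 × 2.534 ≈ 1440 mg

1440 mg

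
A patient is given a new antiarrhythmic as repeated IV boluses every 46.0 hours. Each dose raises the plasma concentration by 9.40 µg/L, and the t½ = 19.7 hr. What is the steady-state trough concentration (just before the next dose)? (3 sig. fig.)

k = ln 2 / 19.7 = 0.03519 hr⁻¹
Fraction remaining after one interval: e^(−kτ) = e^(−0.03519 × 46.0) = 0.1982
R = 1 / (1 − 0.1982) = 1.247
Css,max = 9.40 × 1.247 = 11.72 µg/L
Css,min = Css,max × e^(−kτ) = 11.72 × 0.1982 ≈ 2.32 µg/L

2.32 µg/L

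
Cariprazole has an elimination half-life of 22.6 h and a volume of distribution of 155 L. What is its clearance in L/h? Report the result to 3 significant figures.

k = ln 2 / t½ = ln 2 / 22.6 = 0.03067 h⁻¹
CL = k · V = 0.03067 × 155 ≈ 4.75 L/h

4.75 L/h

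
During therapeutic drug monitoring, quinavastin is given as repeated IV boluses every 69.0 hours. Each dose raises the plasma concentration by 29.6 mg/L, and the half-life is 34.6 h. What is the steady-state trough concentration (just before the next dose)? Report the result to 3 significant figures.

k = ln 2 / 34.6 = 0.02003 h⁻¹
Fraction remaining after one interval: e^(−kτ) = e^(−0.02003 × 69.0) = 0.2510
R = 1 / (1 − 0.2510) = 1.335
Css,max = 29.6 × 1.335 = 39.52 mg/L
Css,min = Css,max × e^(−kτ) = 39.52 × 0.2510 ≈ 9.92 mg/L

9.92 mg/L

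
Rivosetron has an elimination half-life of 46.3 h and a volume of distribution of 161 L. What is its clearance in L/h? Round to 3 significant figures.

2.41 L/h

k = ln 2 / t½ = ln 2 / 46.3 = 0.01497 h⁻¹
CL = k · V = 0.01497 × 161 ≈ 2.41 L/h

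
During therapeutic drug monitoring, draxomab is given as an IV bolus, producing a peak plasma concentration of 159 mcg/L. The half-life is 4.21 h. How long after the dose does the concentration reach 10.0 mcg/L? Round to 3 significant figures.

k = ln 2 / 4.21 = 0.1646 h⁻¹
C(t) = C₀ e^(−kt)  ⇒  t = ln(C₀/C) / k
t = ln(159/10.0) / 0.1646 = 2.766 / 0.1646 ≈ 16.8 hours

16.8 hours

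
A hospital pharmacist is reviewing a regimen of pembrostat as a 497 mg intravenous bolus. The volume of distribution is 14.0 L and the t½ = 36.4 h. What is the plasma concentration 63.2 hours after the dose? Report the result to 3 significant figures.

10.7 mg/L

C₀ = dose / V = 497 / 14.0 = 35.50 mg/L
k = ln 2 / 36.4 = 0.01904 h⁻¹
C(t) = C₀ e^(−kt) = 35.50 × e^(−0.01904 × 63.2) = 35.50 × e^(−1.203) = 35.50 × 0.3001 ≈ 10.7 mg/L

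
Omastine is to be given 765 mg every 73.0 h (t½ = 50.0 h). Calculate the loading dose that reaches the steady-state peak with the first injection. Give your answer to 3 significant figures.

1200 mg

k = ln 2 / 50.0 = 0.01386 h⁻¹
Accumulation ratio R = 1 / (1 − e^(−kτ)) = 1 / (1 − e^(−0.01386×73.0)) = 1 / (1 − 0.3635) = 1.571
Loading dose = maintenance dose × R = 765 × 1.571 ≈ 1200 mg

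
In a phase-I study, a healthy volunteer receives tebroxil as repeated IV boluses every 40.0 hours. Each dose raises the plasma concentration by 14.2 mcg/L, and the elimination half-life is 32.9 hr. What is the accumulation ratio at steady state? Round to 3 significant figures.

1.76

k = ln 2 / 32.9 = 0.02107 hr⁻¹
Fraction remaining after one interval: e^(−kτ) = e^(−0.02107 × 40.0) = 0.4305
R = 1 / (1 − 0.4305) = 1 / 0.5695 ≈ 1.76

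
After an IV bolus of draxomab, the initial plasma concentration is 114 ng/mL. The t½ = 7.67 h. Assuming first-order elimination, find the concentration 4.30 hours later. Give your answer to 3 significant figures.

k = ln 2 / 7.67 = 0.09037 h⁻¹
C(t) = C₀ e^(−kt) = 114 × e^(−0.09037 × 4.30) = 114 × e^(−0.3886) = 114 × 0.6780 ≈ 77.3 ng/mL

77.3 ng/mL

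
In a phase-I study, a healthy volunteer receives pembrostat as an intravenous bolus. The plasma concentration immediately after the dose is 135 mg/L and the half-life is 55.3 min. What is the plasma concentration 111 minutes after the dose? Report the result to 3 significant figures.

33.6 mg/L

k = ln 2 / 55.3 = 0.01253 min⁻¹
C(t) = C₀ e^(−kt) = 135 × e^(−0.01253 × 111) = 135 × e^(−1.391) = 135 × 0.2487 ≈ 33.6 mg/L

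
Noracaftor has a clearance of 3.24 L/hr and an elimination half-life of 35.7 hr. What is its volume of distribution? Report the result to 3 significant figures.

k = ln 2 / t½ = ln 2 / 35.7 = 0.01942 hr⁻¹
V = CL / k = 3.24 / 0.01942 ≈ 167 L

167 L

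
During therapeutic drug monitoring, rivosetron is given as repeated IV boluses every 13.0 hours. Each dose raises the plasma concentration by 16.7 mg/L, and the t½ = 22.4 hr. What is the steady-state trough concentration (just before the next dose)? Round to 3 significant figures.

k = ln 2 / 22.4 = 0.03094 hr⁻¹
Fraction remaining after one interval: e^(−kτ) = e^(−0.03094 × 13.0) = 0.6688
R = 1 / (1 − 0.6688) = 3.019
Css,max = 16.7 × 3.019 = 50.42 mg/L
Css,min = Css,max × e^(−kτ) = 50.42 × 0.6688 ≈ 33.7 mg/L

33.7 mg/L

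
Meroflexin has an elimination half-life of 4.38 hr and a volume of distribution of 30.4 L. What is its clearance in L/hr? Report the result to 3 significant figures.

k = ln 2 / t½ = ln 2 / 4.38 = 0.1583 hr⁻¹
CL = k · V = 0.1583 × 30.4 ≈ 4.81 L/hr

4.81 L/hr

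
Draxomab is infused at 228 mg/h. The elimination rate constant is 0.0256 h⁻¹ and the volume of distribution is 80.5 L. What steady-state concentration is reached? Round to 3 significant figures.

111 µg/mL

CL = k · V = 0.0256 × 80.5 = 2.061 L/h
Css = rate / CL = 228 / 2.061 ≈ 111 µg/mL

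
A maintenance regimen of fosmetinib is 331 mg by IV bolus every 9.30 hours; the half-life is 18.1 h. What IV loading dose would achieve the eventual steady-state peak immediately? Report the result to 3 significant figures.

k = ln 2 / 18.1 = 0.03830 h⁻¹
Accumulation ratio R = 1 / (1 − e^(−kτ)) = 1 / (1 − e^(−0.03830×9.30)) = 1 / (1 − 0.7004) = 3.337
Loading dose = maintenance dose × R = 331 × 3.337 ≈ 1100 mg

1100 mg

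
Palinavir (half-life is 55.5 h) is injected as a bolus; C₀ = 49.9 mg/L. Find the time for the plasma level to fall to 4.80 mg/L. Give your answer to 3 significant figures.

k = ln 2 / 55.5 = 0.01249 h⁻¹
C(t) = C₀ e^(−kt)  ⇒  t = ln(C₀/C) / k
t = ln(49.9/4.80) / 0.01249 = 2.341 / 0.01249 ≈ 187 hours

187 hours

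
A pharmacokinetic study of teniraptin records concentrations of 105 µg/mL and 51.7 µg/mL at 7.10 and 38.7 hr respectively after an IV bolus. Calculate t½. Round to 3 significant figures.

k = ln(C₁/C₂) / (t₂ − t₁) = ln(105/51.7) / (38.7 − 7.10)
  = 0.7085 / 31.60 = 0.02242 hr⁻¹
t½ = ln 2 / k = ln 2 / 0.02242 ≈ 30.9 hours

30.9 hours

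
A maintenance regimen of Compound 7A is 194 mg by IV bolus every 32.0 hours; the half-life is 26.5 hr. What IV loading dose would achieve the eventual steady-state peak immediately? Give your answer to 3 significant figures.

342 mg

k = ln 2 / 26.5 = 0.02616 hr⁻¹
Accumulation ratio R = 1 / (1 − e^(−kτ)) = 1 / (1 − e^(−0.02616×32.0)) = 1 / (1 − 0.4330) = 1.764
Loading dose = maintenance dose × R = 194 × 1.764 ≈ 342 mg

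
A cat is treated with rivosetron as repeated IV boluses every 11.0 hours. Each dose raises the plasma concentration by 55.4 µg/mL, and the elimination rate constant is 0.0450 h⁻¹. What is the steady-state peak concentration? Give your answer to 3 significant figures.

Fraction remaining after one interval: e^(−kτ) = e^(−0.04500 × 11.0) = 0.6096
R = 1 / (1 − 0.6096) = 2.561
Css,max = 55.4 × 2.561 ≈ 142 µg/mL

142 µg/mL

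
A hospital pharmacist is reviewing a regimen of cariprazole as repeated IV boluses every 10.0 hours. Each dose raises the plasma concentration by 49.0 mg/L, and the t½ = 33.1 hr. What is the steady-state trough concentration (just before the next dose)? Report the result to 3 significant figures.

210 mg/L

k = ln 2 / 33.1 = 0.02094 hr⁻¹
Fraction remaining after one interval: e^(−kτ) = e^(−0.02094 × 10.0) = 0.8111
R = 1 / (1 − 0.8111) = 5.293
Css,max = 49.0 × 5.293 = 259.3 mg/L
Css,min = Css,max × e^(−kτ) = 259.3 × 0.8111 ≈ 210 mg/L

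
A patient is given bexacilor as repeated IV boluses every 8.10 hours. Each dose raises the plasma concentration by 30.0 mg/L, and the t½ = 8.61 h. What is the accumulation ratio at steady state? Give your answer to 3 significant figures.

2.09

k = ln 2 / 8.61 = 0.08050 h⁻¹
Fraction remaining after one interval: e^(−kτ) = e^(−0.08050 × 8.10) = 0.5210
R = 1 / (1 − 0.5210) = 1 / 0.4790 ≈ 2.09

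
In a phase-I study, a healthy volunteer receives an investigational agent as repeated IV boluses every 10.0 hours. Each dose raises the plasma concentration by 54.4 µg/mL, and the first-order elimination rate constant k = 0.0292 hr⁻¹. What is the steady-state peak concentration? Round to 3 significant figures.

215 µg/mL

Fraction remaining after one interval: e^(−kτ) = e^(−0.02920 × 10.0) = 0.7468
R = 1 / (1 − 0.7468) = 3.949
Css,max = 54.4 × 3.949 ≈ 215 µg/mL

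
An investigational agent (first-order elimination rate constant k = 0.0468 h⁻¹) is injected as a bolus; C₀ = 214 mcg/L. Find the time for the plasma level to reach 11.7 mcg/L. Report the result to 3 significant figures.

62.1 hours

C(t) = C₀ e^(−kt)  ⇒  t = ln(C₀/C) / k
t = ln(214/11.7) / 0.04680 = 2.906 / 0.04680 ≈ 62.1 hours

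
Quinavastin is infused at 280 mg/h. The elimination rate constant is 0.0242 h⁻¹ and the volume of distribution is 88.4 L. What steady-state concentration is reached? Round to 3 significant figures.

CL = k · V = 0.0242 × 88.4 = 2.139 L/h
Css = rate / CL = 280 / 2.139 ≈ 131 µg/mL

131 µg/mL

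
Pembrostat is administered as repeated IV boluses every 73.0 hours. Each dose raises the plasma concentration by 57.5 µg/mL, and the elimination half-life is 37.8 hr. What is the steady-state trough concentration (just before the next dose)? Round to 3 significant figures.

20.4 µg/mL

k = ln 2 / 37.8 = 0.01834 hr⁻¹
Fraction remaining after one interval: e^(−kτ) = e^(−0.01834 × 73.0) = 0.2622
R = 1 / (1 − 0.2622) = 1.355
Css,max = 57.5 × 1.355 = 77.94 µg/mL
Css,min = Css,max × e^(−kτ) = 77.94 × 0.2622 ≈ 20.4 µg/mL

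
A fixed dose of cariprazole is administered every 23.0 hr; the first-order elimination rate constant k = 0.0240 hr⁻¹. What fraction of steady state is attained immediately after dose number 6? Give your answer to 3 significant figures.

f_n = 1 − e^(−nkτ) = 1 − e^(−6 × 0.02400 × 23.0) = 1 − e^(−3.312) = 1 − 0.03644 ≈ 0.964

0.964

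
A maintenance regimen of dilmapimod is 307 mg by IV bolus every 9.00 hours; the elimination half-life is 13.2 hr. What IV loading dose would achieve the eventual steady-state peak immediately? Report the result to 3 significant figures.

815 mg

k = ln 2 / 13.2 = 0.05251 hr⁻¹
Accumulation ratio R = 1 / (1 − e^(−kτ)) = 1 / (1 − e^(−0.05251×9.00)) = 1 / (1 − 0.6234) = 2.655
Loading dose = maintenance dose × R = 307 × 2.655 ≈ 815 mg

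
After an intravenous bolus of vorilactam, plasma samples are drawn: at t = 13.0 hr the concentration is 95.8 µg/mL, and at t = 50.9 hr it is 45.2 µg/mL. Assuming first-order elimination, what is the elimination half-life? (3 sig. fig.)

k = ln(C₁/C₂) / (t₂ − t₁) = ln(95.8/45.2) / (50.9 − 13.0)
  = 0.7512 / 37.90 = 0.01982 hr⁻¹
t½ = ln 2 / k = ln 2 / 0.01982 ≈ 35.0 hours

35.0 hours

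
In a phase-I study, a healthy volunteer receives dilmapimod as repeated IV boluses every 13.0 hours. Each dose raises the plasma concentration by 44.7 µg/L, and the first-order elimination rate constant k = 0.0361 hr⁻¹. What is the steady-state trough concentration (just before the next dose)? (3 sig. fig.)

Fraction remaining after one interval: e^(−kτ) = e^(−0.03610 × 13.0) = 0.6254
R = 1 / (1 − 0.6254) = 2.670
Css,max = 44.7 × 2.670 = 119.3 µg/L
Css,min = Css,max × e^(−kτ) = 119.3 × 0.6254 ≈ 74.6 µg/L

74.6 µg/L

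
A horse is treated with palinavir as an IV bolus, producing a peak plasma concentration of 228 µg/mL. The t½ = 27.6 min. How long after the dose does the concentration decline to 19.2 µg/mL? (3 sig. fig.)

k = ln 2 / 27.6 = 0.02511 min⁻¹
C(t) = C₀ e^(−kt)  ⇒  t = ln(C₀/C) / k
t = ln(228/19.2) / 0.02511 = 2.474 / 0.02511 ≈ 98.5 minutes

98.5 minutes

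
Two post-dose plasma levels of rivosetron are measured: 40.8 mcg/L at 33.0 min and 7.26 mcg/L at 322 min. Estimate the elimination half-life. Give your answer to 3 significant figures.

k = ln(C₁/C₂) / (t₂ − t₁) = ln(40.8/7.26) / (322 − 33.0)
  = 1.726 / 289.0 = 0.005973 min⁻¹
t½ = ln 2 / k = ln 2 / 0.005973 ≈ 116 minutes

116 minutes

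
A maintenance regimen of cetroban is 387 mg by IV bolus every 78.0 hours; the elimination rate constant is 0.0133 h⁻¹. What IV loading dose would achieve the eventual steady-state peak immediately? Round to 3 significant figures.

Accumulation ratio R = 1 / (1 − e^(−kτ)) = 1 / (1 − e^(−0.01330×78.0)) = 1 / (1 − 0.3544) = 1.549
Loading dose = maintenance dose × R = 387 × 1.549 ≈ 599 mg

599 mg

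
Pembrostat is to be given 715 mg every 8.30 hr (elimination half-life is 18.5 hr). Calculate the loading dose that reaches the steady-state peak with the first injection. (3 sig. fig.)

2680 mg

k = ln 2 / 18.5 = 0.03747 hr⁻¹
Accumulation ratio R = 1 / (1 − e^(−kτ)) = 1 / (1 − e^(−0.03747×8.30)) = 1 / (1 − 0.7327) = 3.742
Loading dose = maintenance dose × R = 715 × 3.742 ≈ 2680 mg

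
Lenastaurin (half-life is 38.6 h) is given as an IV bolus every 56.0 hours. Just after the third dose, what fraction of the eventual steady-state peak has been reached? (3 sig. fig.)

k = ln 2 / 38.6 = 0.01796 h⁻¹
f_n = 1 − e^(−nkτ) = 1 − e^(−3 × 0.01796 × 56.0) = 1 − e^(−3.017) = 1 − 0.04896 ≈ 0.951

0.951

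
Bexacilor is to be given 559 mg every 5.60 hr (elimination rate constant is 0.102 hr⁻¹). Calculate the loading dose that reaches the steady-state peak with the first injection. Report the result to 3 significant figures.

Accumulation ratio R = 1 / (1 − e^(−kτ)) = 1 / (1 − e^(−0.1020×5.60)) = 1 / (1 − 0.5648) = 2.298
Loading dose = maintenance dose × R = 559 × 2.298 ≈ 1280 mg

1280 mg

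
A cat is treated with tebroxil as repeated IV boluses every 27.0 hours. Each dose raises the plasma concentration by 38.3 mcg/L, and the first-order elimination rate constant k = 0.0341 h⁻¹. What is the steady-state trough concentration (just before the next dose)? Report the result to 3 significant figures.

Fraction remaining after one interval: e^(−kτ) = e^(−0.03410 × 27.0) = 0.3982
R = 1 / (1 − 0.3982) = 1.662
Css,max = 38.3 × 1.662 = 63.65 mcg/L
Css,min = Css,max × e^(−kτ) = 63.65 × 0.3982 ≈ 25.3 mcg/L

25.3 mcg/L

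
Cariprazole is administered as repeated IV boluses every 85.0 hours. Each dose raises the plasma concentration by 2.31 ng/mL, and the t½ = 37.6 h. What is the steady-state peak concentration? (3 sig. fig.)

k = ln 2 / 37.6 = 0.01843 h⁻¹
Fraction remaining after one interval: e^(−kτ) = e^(−0.01843 × 85.0) = 0.2087
R = 1 / (1 − 0.2087) = 1.264
Css,max = 2.31 × 1.264 ≈ 2.92 ng/mL

2.92 ng/mL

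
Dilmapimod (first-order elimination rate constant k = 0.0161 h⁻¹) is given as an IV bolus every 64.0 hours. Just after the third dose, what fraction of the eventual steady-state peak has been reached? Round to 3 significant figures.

0.955

f_n = 1 − e^(−nkτ) = 1 − e^(−3 × 0.01610 × 64.0) = 1 − e^(−3.091) = 1 − 0.04545 ≈ 0.955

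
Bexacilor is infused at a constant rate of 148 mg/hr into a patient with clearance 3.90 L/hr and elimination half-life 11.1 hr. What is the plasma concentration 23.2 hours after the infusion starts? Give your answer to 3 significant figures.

29.0 mg/L

Css = rate / CL = 148 / 3.90 = 37.95 mg/L
k = ln 2 / 11.1 = 0.06245 hr⁻¹
C(t) = Css (1 − e^(−kt)) = 37.95 × (1 − e^(−1.449)) = 37.95 × 0.7651 ≈ 29.0 mg/L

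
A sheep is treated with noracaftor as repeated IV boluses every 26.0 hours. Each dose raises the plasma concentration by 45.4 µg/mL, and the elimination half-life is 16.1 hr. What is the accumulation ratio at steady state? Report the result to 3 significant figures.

k = ln 2 / 16.1 = 0.04305 hr⁻¹
Fraction remaining after one interval: e^(−kτ) = e^(−0.04305 × 26.0) = 0.3265
R = 1 / (1 − 0.3265) = 1 / 0.6735 ≈ 1.48

1.48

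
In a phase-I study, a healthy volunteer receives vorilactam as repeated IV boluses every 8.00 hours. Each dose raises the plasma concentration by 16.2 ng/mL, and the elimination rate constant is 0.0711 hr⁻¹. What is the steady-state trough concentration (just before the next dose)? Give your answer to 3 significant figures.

21.1 ng/mL

Fraction remaining after one interval: e^(−kτ) = e^(−0.07110 × 8.00) = 0.5662
R = 1 / (1 − 0.5662) = 2.305
Css,max = 16.2 × 2.305 = 37.34 ng/mL
Css,min = Css,max × e^(−kτ) = 37.34 × 0.5662 ≈ 21.1 ng/mL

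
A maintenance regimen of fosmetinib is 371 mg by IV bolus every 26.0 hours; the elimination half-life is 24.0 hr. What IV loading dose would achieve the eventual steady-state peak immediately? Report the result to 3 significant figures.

703 mg

k = ln 2 / 24.0 = 0.02888 hr⁻¹
Accumulation ratio R = 1 / (1 − e^(−kτ)) = 1 / (1 − e^(−0.02888×26.0)) = 1 / (1 − 0.4719) = 1.894
Loading dose = maintenance dose × R = 371 × 1.894 ≈ 703 mg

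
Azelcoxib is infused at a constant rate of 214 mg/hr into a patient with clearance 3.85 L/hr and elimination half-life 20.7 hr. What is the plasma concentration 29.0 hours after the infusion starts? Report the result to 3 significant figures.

34.5 µg/mL

Css = rate / CL = 214 / 3.85 = 55.58 µg/mL
k = ln 2 / 20.7 = 0.03349 hr⁻¹
C(t) = Css (1 − e^(−kt)) = 55.58 × (1 − e^(−0.9711)) = 55.58 × 0.6213 ≈ 34.5 µg/mL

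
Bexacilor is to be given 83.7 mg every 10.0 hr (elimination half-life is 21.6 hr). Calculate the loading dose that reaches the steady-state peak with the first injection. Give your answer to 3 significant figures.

305 mg

k = ln 2 / 21.6 = 0.03209 hr⁻¹
Accumulation ratio R = 1 / (1 − e^(−kτ)) = 1 / (1 − e^(−0.03209×10.0)) = 1 / (1 − 0.7255) = 3.643
Loading dose = maintenance dose × R = 83.7 × 3.643 ≈ 305 mg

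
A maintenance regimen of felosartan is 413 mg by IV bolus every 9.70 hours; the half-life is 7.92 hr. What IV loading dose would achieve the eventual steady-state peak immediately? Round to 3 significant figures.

722 mg

k = ln 2 / 7.92 = 0.08752 hr⁻¹
Accumulation ratio R = 1 / (1 − e^(−kτ)) = 1 / (1 − e^(−0.08752×9.70)) = 1 / (1 − 0.4279) = 1.748
Loading dose = maintenance dose × R = 413 × 1.748 ≈ 722 mg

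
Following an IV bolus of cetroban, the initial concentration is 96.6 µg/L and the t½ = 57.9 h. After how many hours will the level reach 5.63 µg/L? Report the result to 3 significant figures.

k = ln 2 / 57.9 = 0.01197 h⁻¹
C(t) = C₀ e^(−kt)  ⇒  t = ln(C₀/C) / k
t = ln(96.6/5.63) / 0.01197 = 2.842 / 0.01197 ≈ 237 hours

237 hours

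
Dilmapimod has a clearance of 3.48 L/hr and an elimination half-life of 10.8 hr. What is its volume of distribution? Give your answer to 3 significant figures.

k = ln 2 / t½ = ln 2 / 10.8 = 0.06418 hr⁻¹
V = CL / k = 3.48 / 0.06418 ≈ 54.2 L

54.2 L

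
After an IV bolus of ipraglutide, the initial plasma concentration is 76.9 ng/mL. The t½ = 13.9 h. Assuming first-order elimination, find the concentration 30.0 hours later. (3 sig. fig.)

17.2 ng/mL

k = ln 2 / 13.9 = 0.04987 h⁻¹
30.0 h is 2.158 half-lives, so C = 76.9 × (1/2)^2.158 = 76.9 × 0.2240 ≈ 17.2 ng/mL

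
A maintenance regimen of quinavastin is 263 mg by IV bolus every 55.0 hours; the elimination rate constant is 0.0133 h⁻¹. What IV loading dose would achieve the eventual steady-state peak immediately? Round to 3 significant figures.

507 mg

Accumulation ratio R = 1 / (1 − e^(−kτ)) = 1 / (1 − e^(−0.01330×55.0)) = 1 / (1 − 0.4812) = 1.927
Loading dose = maintenance dose × R = 263 × 1.927 ≈ 507 mg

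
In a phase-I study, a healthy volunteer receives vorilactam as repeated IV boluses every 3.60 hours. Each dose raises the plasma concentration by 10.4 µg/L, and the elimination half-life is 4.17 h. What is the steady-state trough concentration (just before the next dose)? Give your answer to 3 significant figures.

12.7 µg/L

k = ln 2 / 4.17 = 0.1662 h⁻¹
Fraction remaining after one interval: e^(−kτ) = e^(−0.1662 × 3.60) = 0.5497
R = 1 / (1 − 0.5497) = 2.221
Css,max = 10.4 × 2.221 = 23.10 µg/L
Css,min = Css,max × e^(−kτ) = 23.10 × 0.5497 ≈ 12.7 µg/L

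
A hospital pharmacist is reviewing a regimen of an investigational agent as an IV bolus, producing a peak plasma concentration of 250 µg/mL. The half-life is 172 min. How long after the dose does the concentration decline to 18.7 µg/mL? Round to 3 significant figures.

643 minutes

k = ln 2 / 172 = 0.004030 min⁻¹
C(t) = C₀ e^(−kt)  ⇒  t = ln(C₀/C) / k
t = ln(250/18.7) / 0.004030 = 2.593 / 0.004030 ≈ 643 minutes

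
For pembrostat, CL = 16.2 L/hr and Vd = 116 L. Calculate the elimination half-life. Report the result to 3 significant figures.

4.96 hours

k = CL / V = 16.2 / 116 = 0.1397 hr⁻¹
t½ = ln 2 / k = ln 2 / 0.1397 ≈ 4.96 hours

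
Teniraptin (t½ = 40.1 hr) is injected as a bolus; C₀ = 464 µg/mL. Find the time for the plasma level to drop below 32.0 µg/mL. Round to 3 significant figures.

k = ln 2 / 40.1 = 0.01729 hr⁻¹
C(t) = C₀ e^(−kt)  ⇒  t = ln(C₀/C) / k
t = ln(464/32.0) / 0.01729 = 2.674 / 0.01729 ≈ 155 hours

155 hours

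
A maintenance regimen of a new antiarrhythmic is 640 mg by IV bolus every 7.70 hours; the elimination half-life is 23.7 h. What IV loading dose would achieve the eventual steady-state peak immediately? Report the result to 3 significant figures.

k = ln 2 / 23.7 = 0.02925 h⁻¹
Accumulation ratio R = 1 / (1 − e^(−kτ)) = 1 / (1 − e^(−0.02925×7.70)) = 1 / (1 − 0.7984) = 4.959
Loading dose = maintenance dose × R = 640 × 4.959 ≈ 3170 mg

3170 mg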